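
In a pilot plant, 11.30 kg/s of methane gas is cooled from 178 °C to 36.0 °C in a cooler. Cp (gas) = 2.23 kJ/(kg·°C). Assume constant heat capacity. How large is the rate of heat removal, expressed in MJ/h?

Q_c = 12900 MJ/h

Q = ṁ·Cp·ΔT = 11.30 × 2.23 × (36.0 − 178) = -3578.3 kJ/s
Cooling duty = 12882 MJ/h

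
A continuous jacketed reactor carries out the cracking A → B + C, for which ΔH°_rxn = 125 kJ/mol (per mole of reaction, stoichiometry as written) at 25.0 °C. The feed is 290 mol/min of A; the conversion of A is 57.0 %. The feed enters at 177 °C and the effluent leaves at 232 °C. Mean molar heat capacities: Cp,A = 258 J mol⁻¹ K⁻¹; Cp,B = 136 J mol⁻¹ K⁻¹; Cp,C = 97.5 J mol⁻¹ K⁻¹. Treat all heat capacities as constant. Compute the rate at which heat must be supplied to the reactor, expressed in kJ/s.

Q_in = 399 kJ/s

Extent of reaction ξ = 0.570 × 290 = 165.3 mol/min
Reaction term: ξ·ΔH°_rxn = 165.3 × 125 = 20662 kJ/min
Sensible, feed 177→25 °C: -11373 kJ/min
Outlet flows (mol/min): A 124.7, B 165.3, C 165.3
Sensible, products 25→232 °C: 14649 kJ/min
Q = ΔH = 23939 kJ/min = 398.99 kW
Heat supplied = 398.99 kJ/s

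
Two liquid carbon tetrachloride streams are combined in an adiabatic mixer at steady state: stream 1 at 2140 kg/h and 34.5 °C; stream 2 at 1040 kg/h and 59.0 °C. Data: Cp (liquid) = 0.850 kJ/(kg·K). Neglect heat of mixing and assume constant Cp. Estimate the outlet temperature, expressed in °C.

Adiabatic, steady state ⇒ Σ ṁᵢCp,ᵢ(T_out − Tᵢ) = 0
T_out = Σ ṁᵢCp,ᵢTᵢ / Σ ṁᵢCp,ᵢ
      = 114910 / 2703 = 42.513 °C

T_out = 42.5 °C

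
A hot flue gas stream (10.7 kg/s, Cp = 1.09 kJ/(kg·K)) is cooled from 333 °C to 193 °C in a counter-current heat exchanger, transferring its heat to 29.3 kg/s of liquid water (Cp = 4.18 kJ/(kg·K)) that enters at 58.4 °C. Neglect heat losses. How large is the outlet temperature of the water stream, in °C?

T_c,out = 71.7 °C

Heat released by hot stream: Q = 10.7 × 1.09 × (333 − 193) = 1632.8 kJ/s
Energy balance on cold side (adiabatic exchanger): Q = ṁ_c·Cp_c·(T_c,out − T_c,in)
T_c,out = 58.4 + 1632.8/(29.3 × 4.18) = 71.732 °C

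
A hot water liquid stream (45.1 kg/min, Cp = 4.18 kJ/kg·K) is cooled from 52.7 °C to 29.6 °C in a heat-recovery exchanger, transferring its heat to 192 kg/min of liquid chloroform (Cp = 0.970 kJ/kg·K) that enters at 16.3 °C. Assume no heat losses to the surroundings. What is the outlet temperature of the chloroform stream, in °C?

T_c,out = 39.7 °C

Heat released by hot stream: Q = 45.1 × 4.18 × (52.7 − 29.6) = 4354.8 kJ/min
Energy balance on cold side (adiabatic exchanger): Q = ṁ_c·Cp_c·(T_c,out − T_c,in)
T_c,out = 16.3 + 4354.8/(192 × 0.970) = 39.683 °C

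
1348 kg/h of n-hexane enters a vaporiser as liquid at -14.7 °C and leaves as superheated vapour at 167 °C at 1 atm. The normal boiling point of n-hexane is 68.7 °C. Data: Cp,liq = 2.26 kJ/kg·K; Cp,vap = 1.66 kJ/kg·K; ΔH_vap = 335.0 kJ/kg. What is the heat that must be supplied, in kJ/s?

liquid -14.7→68.7 °C: 188.48 kJ/kg
vaporisation at 68.7 °C: 335 kJ/kg
vapour 68.7→167 °C: 163.18 kJ/kg
Δh = 188.48 + 335 + 163.18 = 686.66 kJ/kg
Q = ṁ·Δh = 1348 kg/h × 686.66 kJ/kg = 925620 kJ/h
|Q| = 257.12 kW

Q = 257 kJ/s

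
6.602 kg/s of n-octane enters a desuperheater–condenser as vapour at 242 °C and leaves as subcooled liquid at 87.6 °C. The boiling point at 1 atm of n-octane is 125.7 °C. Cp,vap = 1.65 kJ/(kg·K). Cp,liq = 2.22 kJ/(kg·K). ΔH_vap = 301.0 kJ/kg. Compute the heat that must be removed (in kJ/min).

Q_c = 229000 kJ/min

vapour 242→125.7 °C: -191.89 kJ/kg
condensation at 125.7 °C: -301 kJ/kg
liquid 125.7→87.6 °C: -84.582 kJ/kg
Δh = -191.89 + -301 + -84.582 = -577.48 kJ/kg
Q = ṁ·Δh = 6.602 kg/s × -577.48 kJ/kg = -3812.5 kJ/s
|Q| = 3812.5 kW = 228750 kJ/min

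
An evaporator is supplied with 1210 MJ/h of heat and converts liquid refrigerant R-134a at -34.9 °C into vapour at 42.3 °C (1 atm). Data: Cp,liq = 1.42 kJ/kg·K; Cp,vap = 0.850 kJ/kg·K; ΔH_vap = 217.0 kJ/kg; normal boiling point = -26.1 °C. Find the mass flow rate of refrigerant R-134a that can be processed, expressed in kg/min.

Δh = 1.42×(-26.1−-34.9) + 217.0 + 0.850×(42.3−-26.1) = 287.64 kJ/kg
Q = 1210 MJ/h = 336.11 kJ/s = 20167 kJ/min
ṁ = Q/Δh = 20167 / 287.64 = 70.112 kg/min

ṁ = 70.1 kg/min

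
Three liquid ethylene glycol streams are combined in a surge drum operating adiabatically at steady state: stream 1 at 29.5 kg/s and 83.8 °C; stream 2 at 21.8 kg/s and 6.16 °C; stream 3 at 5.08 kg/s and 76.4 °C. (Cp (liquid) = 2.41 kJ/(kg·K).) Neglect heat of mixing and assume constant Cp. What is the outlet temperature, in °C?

Adiabatic, steady state ⇒ Σ ṁᵢCp,ᵢ(T_out − Tᵢ) = 0
Σ ṁᵢCp,ᵢTᵢ = 29.5×2.41×83.8 + 21.8×2.41×6.16 + 5.08×2.41×76.4 = 7216.7
Σ ṁᵢCp,ᵢ = 29.5×2.41 + 21.8×2.41 + 5.08×2.41 = 135.88
T_out = 7216.7 / 135.88 = 53.113 °C

T_out = 53.1 °C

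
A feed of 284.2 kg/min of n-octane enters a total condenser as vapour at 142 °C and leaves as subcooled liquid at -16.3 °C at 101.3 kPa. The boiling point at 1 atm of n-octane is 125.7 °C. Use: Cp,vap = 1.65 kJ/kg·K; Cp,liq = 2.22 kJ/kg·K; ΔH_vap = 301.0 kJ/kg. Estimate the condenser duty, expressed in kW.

vapour 142→125.7 °C: -26.895 kJ/kg
condensation at 125.7 °C: -301 kJ/kg
liquid 125.7→-16.3 °C: -315.24 kJ/kg
Δh = -26.895 + -301 + -315.24 = -643.13 kJ/kg
Q = ṁ·Δh = 284.2 kg/min × -643.13 kJ/kg = -182780 kJ/min
|Q| = 3046.3 kW

Q_c = 3050 kW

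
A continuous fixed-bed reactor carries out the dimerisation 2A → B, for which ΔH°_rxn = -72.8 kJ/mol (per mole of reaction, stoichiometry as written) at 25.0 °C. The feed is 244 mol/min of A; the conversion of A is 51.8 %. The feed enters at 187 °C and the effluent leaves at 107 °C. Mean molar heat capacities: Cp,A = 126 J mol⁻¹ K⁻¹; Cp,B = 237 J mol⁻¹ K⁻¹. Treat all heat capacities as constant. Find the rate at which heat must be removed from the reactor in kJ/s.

Q_out = 119 kJ/s

Extent of reaction ξ = 0.518 × 244 / 2 = 63.196 mol/min
Reaction term: ξ·ΔH°_rxn = 63.196 × -72.8 = -4600.7 kJ/min
Sensible, feed 187→25 °C: -4980.5 kJ/min
Outlet flows (mol/min): A 117.61, B 63.196
Sensible, products 25→107 °C: 2443.3 kJ/min
Q = ΔH = -7137.9 kJ/min = -118.97 kW
Heat removed = 118.97 kJ/s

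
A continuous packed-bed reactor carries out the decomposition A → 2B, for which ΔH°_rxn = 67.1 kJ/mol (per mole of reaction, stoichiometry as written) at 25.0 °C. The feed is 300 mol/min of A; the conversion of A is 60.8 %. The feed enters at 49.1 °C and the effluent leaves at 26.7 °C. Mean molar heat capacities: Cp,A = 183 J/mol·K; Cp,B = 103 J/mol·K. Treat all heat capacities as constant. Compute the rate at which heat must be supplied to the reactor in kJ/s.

Extent of reaction ξ = 0.608 × 300 = 182.4 mol/min
Reaction term: ξ·ΔH°_rxn = 182.4 × 67.1 = 12239 kJ/min
Sensible, feed 49.1→25 °C: -1323.1 kJ/min
Outlet flows (mol/min): A 117.6, B 364.8
Sensible, products 25→26.7 °C: 100.46 kJ/min
Q = ΔH = 11016 kJ/min = 183.61 kW
Heat supplied = 183.61 kJ/s

Q_in = 184 kJ/s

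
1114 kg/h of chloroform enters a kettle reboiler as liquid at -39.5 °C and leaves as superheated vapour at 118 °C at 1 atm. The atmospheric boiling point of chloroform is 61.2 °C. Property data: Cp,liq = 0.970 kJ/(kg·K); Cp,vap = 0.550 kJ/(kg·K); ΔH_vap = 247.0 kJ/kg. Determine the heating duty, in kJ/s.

Q = 116 kJ/s

liquid -39.5→61.2 °C: 97.679 kJ/kg
vaporisation at 61.2 °C: 247 kJ/kg
vapour 61.2→118 °C: 31.24 kJ/kg
Δh = 97.679 + 247 + 31.24 = 375.92 kJ/kg
Q = ṁ·Δh = 1114 kg/h × 375.92 kJ/kg = 418770 kJ/h
|Q| = 116.33 kW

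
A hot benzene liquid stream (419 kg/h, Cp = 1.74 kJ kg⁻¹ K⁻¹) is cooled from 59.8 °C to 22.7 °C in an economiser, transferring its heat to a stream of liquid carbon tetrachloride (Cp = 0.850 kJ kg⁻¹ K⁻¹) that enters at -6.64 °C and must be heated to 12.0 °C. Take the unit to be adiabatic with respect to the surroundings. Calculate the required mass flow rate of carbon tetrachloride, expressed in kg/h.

ṁ_c = 1710 kg/h

Heat released by hot stream: Q = 419 × 1.74 × (59.8 − 22.7) = 27048 kJ/h
Energy balance on cold side (adiabatic exchanger): Q = ṁ_c·Cp_c·(T_c,out − T_c,in)
ṁ_c = 27048 / [0.850 × (12.0 − -6.64)] = 1707.2 kg/h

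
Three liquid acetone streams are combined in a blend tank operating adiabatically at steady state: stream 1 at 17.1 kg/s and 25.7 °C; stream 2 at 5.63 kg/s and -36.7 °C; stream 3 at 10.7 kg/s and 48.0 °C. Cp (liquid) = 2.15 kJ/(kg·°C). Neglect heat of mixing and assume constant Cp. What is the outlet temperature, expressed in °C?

No heat crosses the boundary, so H_out = H_in.
Σ ṁᵢCp,ᵢTᵢ = 17.1×2.15×25.7 + 5.63×2.15×-36.7 + 10.7×2.15×48.0 = 1604.9
Σ ṁᵢCp,ᵢ = 17.1×2.15 + 5.63×2.15 + 10.7×2.15 = 71.874
T_out = 1604.9 / 71.874 = 22.329 °C

T_out = 22.3 °C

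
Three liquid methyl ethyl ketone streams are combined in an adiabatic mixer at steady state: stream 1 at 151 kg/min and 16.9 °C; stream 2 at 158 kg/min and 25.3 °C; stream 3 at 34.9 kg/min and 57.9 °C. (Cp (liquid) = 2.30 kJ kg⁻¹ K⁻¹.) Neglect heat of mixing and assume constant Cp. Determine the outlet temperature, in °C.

Energy balance with Q = 0: Σ ṁᵢCp,ᵢ(T_out − Tᵢ) = 0
Σ ṁᵢCp,ᵢTᵢ = 151×2.30×16.9 + 158×2.30×25.3 + 34.9×2.30×57.9 = 19711
Σ ṁᵢCp,ᵢ = 151×2.30 + 158×2.30 + 34.9×2.30 = 790.97
T_out = 19711 / 790.97 = 24.92 °C

T_out = 24.9 °C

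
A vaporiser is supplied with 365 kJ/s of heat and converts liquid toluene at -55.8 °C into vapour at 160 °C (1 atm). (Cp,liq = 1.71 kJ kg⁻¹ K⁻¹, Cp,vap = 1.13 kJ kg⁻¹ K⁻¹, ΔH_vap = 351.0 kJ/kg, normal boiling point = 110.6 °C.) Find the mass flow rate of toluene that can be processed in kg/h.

ṁ = 1900 kg/h

Δh = 1.71×(110.6−-55.8) + 351.0 + 1.13×(160−110.6) = 691.37 kJ/kg
Q = 365 kJ/s = 365 kJ/s = 1.314e+06 kJ/h
ṁ = Q/Δh = 1.314e+06 / 691.37 = 1900.6 kg/h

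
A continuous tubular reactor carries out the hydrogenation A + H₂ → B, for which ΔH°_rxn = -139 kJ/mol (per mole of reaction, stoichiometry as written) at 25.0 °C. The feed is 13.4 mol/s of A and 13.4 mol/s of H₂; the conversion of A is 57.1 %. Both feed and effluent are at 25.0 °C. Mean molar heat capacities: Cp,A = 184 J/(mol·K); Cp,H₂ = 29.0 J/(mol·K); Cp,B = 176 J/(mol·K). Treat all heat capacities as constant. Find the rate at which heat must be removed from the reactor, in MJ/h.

Extent of reaction ξ = 0.571 × 13.4 = 7.6514 mol/s
Reaction term: ξ·ΔH°_rxn = 7.6514 × -139 = -1063.5 kJ/s
Q = ΔH = -1063.5 kJ/s = -1063.5 kW
Heat removed = 3828.8 MJ/h

Q_out = 3830 MJ/h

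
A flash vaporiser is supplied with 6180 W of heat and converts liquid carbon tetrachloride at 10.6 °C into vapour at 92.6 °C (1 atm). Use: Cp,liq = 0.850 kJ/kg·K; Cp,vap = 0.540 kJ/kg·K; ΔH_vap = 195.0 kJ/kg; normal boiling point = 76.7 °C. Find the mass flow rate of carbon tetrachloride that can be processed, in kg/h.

Δh = 0.850×(76.7−10.6) + 195.0 + 0.540×(92.6−76.7) = 259.77 kJ/kg
Q = 6180 W = 6.18 kJ/s = 22248 kJ/h
ṁ = Q/Δh = 22248 / 259.77 = 85.645 kg/h

ṁ = 85.6 kg/h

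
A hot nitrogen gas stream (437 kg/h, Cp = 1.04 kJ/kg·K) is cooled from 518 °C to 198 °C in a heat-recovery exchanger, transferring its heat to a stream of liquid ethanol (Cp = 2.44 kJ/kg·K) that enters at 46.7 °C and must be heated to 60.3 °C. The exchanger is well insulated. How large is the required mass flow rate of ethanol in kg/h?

Heat released by hot stream: Q = 437 × 1.04 × (518 − 198) = 145430 kJ/h
Energy balance on cold side (adiabatic exchanger): Q = ṁ_c·Cp_c·(T_c,out − T_c,in)
ṁ_c = 145430 / [2.44 × (60.3 − 46.7)] = 4382.6 kg/h

ṁ_c = 4380 kg/h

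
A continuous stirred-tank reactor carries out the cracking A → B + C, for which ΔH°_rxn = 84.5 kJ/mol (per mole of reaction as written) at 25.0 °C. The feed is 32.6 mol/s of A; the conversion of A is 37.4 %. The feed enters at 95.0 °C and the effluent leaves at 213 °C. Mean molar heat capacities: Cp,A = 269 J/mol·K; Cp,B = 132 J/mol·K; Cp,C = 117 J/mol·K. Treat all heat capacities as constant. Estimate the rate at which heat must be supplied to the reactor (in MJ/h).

Extent of reaction ξ = 0.374 × 32.6 = 12.192 mol/s
Reaction term: ξ·ΔH°_rxn = 12.192 × 84.5 = 1030.3 kJ/s
Sensible, feed 95.0→25 °C: -613.86 kJ/s
Outlet flows (mol/s): A 20.408, B 12.192, C 12.192
Sensible, products 25→213 °C: 1602.8 kJ/s
Q = ΔH = 2019.2 kJ/s = 2019.2 kW
Heat supplied = 7269.1 MJ/h

Q_in = 7270 MJ/h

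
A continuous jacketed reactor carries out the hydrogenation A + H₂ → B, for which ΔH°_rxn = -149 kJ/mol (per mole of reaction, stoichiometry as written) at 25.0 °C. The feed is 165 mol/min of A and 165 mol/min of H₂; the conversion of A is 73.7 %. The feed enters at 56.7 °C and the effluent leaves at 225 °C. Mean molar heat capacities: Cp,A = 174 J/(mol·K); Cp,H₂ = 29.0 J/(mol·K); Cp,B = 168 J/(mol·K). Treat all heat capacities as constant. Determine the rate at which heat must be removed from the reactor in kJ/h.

Extent of reaction ξ = 0.737 × 165 = 121.61 mol/min
Reaction term: ξ·ΔH°_rxn = 121.61 × -149 = -18119 kJ/min
Sensible, feed 56.7→25 °C: -1061.8 kJ/min
Outlet flows (mol/min): A 43.395, H₂ 43.395, B 121.61
Sensible, products 25→225 °C: 5847.8 kJ/min
Q = ΔH = -13333 kJ/min = -222.22 kW
Heat removed = 799990 kJ/h

Q_out = 800000 kJ/h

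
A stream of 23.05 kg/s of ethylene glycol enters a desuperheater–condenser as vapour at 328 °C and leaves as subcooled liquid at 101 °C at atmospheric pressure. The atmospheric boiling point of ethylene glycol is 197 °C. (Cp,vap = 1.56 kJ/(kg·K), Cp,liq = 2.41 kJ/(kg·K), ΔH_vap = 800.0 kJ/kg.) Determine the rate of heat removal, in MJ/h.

Q_c = 103000 MJ/h

vapour 328→197 °C: -204.36 kJ/kg
condensation at 197 °C: -800 kJ/kg
liquid 197→101 °C: -231.36 kJ/kg
Δh = -204.36 + -800 + -231.36 = -1235.7 kJ/kg
Q = ṁ·Δh = 23.05 kg/s × -1235.7 kJ/kg = -28483 kJ/s
|Q| = 28483 kW = 102540 MJ/h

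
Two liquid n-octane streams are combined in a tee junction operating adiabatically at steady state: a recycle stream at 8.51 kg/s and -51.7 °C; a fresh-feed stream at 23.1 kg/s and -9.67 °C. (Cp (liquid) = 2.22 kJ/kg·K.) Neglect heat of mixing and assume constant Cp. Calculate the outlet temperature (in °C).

Energy balance with Q = 0: Σ ṁᵢCp,ᵢ(T_out − Tᵢ) = 0
Σ ṁᵢCp,ᵢTᵢ = 8.51×2.22×-51.7 + 23.1×2.22×-9.67 = -1472.6
Σ ṁᵢCp,ᵢ = 8.51×2.22 + 23.1×2.22 = 70.174
T_out = -1472.6 / 70.174 = -20.985 °C

T_out = -21.0 °C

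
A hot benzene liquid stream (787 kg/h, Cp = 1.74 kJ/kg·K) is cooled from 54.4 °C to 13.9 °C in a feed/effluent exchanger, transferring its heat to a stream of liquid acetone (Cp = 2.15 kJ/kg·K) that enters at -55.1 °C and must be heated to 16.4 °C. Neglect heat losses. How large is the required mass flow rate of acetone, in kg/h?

Heat released by hot stream: Q = 787 × 1.74 × (54.4 − 13.9) = 55460 kJ/h
Energy balance on cold side (adiabatic exchanger): Q = ṁ_c·Cp_c·(T_c,out − T_c,in)
ṁ_c = 55460 / [2.15 × (16.4 − -55.1)] = 360.77 kg/h

ṁ_c = 361 kg/h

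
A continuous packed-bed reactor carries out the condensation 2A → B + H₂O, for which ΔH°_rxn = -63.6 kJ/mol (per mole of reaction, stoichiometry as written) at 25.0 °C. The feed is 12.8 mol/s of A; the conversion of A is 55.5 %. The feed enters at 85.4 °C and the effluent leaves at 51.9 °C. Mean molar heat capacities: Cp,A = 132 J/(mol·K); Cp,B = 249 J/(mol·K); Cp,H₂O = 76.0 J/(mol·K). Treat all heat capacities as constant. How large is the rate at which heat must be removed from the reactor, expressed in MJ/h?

Extent of reaction ξ = 0.555 × 12.8 / 2 = 3.552 mol/s
Reaction term: ξ·ΔH°_rxn = 3.552 × -63.6 = -225.91 kJ/s
Sensible, feed 85.4→25 °C: -102.05 kJ/s
Outlet flows (mol/s): A 5.696, B 3.552, H₂O 3.552
Sensible, products 25→51.9 °C: 51.279 kJ/s
Q = ΔH = -276.68 kJ/s = -276.68 kW
Heat removed = 996.05 MJ/h

Q_out = 996 MJ/h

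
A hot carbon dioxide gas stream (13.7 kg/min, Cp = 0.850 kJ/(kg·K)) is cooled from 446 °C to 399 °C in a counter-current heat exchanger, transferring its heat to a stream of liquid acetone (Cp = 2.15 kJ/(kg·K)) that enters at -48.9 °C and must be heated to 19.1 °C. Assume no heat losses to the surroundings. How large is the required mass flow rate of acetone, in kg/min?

Heat released by hot stream: Q = 13.7 × 0.850 × (446 − 399) = 547.31 kJ/min
Energy balance on cold side (adiabatic exchanger): Q = ṁ_c·Cp_c·(T_c,out − T_c,in)
ṁ_c = 547.31 / [2.15 × (19.1 − -48.9)] = 3.7436 kg/min

ṁ_c = 3.74 kg/min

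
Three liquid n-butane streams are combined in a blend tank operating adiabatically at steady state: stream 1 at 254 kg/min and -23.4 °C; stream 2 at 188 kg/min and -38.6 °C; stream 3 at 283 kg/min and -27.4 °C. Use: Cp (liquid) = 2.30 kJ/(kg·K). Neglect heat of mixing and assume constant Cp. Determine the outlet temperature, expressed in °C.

Adiabatic, steady state ⇒ Σ ṁᵢCp,ᵢ(T_out − Tᵢ) = 0
T_out = Σ ṁᵢCp,ᵢTᵢ / Σ ṁᵢCp,ᵢ
      = -48196 / 1667.5 = -28.903 °C

T_out = -28.9 °C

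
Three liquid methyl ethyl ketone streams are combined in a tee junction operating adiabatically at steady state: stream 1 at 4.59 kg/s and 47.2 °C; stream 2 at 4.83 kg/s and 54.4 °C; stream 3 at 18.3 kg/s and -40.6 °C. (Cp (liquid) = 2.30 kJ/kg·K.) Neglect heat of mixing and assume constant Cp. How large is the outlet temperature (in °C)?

Energy balance with Q = 0: Σ ṁᵢCp,ᵢ(T_out − Tᵢ) = 0
Σ ṁᵢCp,ᵢTᵢ = 4.59×2.30×47.2 + 4.83×2.30×54.4 + 18.3×2.30×-40.6 = -606.23
Σ ṁᵢCp,ᵢ = 4.59×2.30 + 4.83×2.30 + 18.3×2.30 = 63.756
T_out = -606.23 / 63.756 = -9.5087 °C

T_out = -9.51 °C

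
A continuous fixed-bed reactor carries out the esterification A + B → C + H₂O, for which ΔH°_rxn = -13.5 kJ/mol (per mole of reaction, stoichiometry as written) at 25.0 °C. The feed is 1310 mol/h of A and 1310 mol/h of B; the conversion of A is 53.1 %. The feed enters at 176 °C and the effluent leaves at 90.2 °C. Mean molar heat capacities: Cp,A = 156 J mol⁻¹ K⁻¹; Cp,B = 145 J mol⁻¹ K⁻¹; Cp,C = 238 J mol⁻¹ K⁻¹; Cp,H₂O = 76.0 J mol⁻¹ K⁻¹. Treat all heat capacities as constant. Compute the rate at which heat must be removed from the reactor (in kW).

Q_out = 11.8 kW

Extent of reaction ξ = 0.531 × 1310 = 695.61 mol/h
Reaction term: ξ·ΔH°_rxn = 695.61 × -13.5 = -9390.7 kJ/h
Sensible, feed 176→25 °C: -59541 kJ/h
Outlet flows (mol/h): A 614.39, B 614.39, C 695.61, H₂O 695.61
Sensible, products 25→90.2 °C: 26299 kJ/h
Q = ΔH = -42633 kJ/h = -11.842 kW
Heat removed = 11.842 kW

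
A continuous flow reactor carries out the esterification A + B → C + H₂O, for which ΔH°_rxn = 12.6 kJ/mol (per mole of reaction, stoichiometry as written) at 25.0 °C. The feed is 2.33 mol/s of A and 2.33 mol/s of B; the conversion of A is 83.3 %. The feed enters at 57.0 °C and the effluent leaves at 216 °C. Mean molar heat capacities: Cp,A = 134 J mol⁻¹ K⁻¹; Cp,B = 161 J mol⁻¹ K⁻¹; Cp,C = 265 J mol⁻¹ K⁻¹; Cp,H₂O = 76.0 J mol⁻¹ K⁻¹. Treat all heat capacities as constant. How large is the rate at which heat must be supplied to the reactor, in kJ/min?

Extent of reaction ξ = 0.833 × 2.33 = 1.9409 mol/s
Reaction term: ξ·ΔH°_rxn = 1.9409 × 12.6 = 24.455 kJ/s
Sensible, feed 57.0→25 °C: -21.995 kJ/s
Outlet flows (mol/s): A 0.38911, B 0.38911, C 1.9409, H₂O 1.9409
Sensible, products 25→216 °C: 148.34 kJ/s
Q = ΔH = 150.8 kJ/s = 150.8 kW
Heat supplied = 9047.8 kJ/min

Q_in = 9050 kJ/min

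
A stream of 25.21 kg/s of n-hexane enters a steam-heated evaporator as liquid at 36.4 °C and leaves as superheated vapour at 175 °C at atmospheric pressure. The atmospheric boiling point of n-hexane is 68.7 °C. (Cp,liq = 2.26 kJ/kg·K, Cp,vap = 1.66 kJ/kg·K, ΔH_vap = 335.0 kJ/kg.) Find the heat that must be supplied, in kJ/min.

liquid 36.4→68.7 °C: 72.998 kJ/kg
vaporisation at 68.7 °C: 335 kJ/kg
vapour 68.7→175 °C: 176.46 kJ/kg
Δh = 72.998 + 335 + 176.46 = 584.46 kJ/kg
Q = ṁ·Δh = 25.21 kg/s × 584.46 kJ/kg = 14734 kJ/s
|Q| = 14734 kW = 884050 kJ/min

Q = 884000 kJ/min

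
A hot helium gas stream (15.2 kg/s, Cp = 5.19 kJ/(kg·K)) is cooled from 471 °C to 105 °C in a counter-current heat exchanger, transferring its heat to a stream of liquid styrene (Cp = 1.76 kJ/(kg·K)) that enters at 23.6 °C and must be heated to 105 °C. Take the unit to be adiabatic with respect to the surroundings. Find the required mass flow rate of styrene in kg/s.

ṁ_c = 202 kg/s

Heat released by hot stream: Q = 15.2 × 5.19 × (471 − 105) = 28873 kJ/s
Energy balance on cold side (adiabatic exchanger): Q = ṁ_c·Cp_c·(T_c,out − T_c,in)
ṁ_c = 28873 / [1.76 × (105 − 23.6)] = 201.54 kg/s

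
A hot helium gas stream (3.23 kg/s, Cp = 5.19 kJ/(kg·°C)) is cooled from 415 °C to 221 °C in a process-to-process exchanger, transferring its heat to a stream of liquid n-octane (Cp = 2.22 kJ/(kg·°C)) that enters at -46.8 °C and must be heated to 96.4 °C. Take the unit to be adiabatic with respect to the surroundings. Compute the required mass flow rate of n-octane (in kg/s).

Heat released by hot stream: Q = 3.23 × 5.19 × (415 − 221) = 3252.2 kJ/s
Energy balance on cold side (adiabatic exchanger): Q = ṁ_c·Cp_c·(T_c,out − T_c,in)
ṁ_c = 3252.2 / [2.22 × (96.4 − -46.8)] = 10.23 kg/s

ṁ_c = 10.2 kg/s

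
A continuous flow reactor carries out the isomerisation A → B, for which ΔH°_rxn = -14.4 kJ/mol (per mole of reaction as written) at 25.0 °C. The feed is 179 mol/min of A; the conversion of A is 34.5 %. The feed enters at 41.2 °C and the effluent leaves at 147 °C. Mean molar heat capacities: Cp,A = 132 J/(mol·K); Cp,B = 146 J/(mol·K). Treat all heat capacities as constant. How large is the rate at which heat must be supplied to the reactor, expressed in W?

Q_in = 28600 W

Extent of reaction ξ = 0.345 × 179 = 61.755 mol/min
Reaction term: ξ·ΔH°_rxn = 61.755 × -14.4 = -889.27 kJ/min
Sensible, feed 41.2→25 °C: -382.77 kJ/min
Outlet flows (mol/min): A 117.25, B 61.755
Sensible, products 25→147 °C: 2988.1 kJ/min
Q = ΔH = 1716 kJ/min = 28.601 kW
Heat supplied = 28601 W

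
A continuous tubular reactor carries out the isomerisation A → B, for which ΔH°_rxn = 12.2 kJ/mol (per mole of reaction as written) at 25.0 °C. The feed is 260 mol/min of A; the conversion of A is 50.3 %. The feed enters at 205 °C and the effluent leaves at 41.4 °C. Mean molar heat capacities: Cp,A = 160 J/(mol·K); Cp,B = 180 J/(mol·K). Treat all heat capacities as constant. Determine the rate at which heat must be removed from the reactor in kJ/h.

Q_out = 310000 kJ/h

Extent of reaction ξ = 0.503 × 260 = 130.78 mol/min
Reaction term: ξ·ΔH°_rxn = 130.78 × 12.2 = 1595.5 kJ/min
Sensible, feed 205→25 °C: -7488 kJ/min
Outlet flows (mol/min): A 129.22, B 130.78
Sensible, products 25→41.4 °C: 725.14 kJ/min
Q = ΔH = -5167.3 kJ/min = -86.122 kW
Heat removed = 310040 kJ/h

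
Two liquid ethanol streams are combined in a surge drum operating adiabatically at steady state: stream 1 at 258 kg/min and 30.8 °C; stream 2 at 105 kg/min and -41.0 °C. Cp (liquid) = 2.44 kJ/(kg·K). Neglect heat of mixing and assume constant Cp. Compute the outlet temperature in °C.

Energy balance with Q = 0: Σ ṁᵢCp,ᵢ(T_out − Tᵢ) = 0
Σ ṁᵢCp,ᵢTᵢ = 258×2.44×30.8 + 105×2.44×-41.0 = 8885
Σ ṁᵢCp,ᵢ = 258×2.44 + 105×2.44 = 885.72
T_out = 8885 / 885.72 = 10.031 °C

T_out = 10.0 °C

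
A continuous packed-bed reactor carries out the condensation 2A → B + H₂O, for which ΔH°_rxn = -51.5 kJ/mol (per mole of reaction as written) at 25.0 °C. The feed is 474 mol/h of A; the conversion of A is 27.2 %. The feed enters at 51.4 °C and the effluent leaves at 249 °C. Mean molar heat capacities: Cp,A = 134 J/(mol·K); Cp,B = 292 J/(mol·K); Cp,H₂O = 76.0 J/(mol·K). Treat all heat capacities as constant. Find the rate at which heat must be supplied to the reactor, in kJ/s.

Extent of reaction ξ = 0.272 × 474 / 2 = 64.464 mol/h
Reaction term: ξ·ΔH°_rxn = 64.464 × -51.5 = -3319.9 kJ/h
Sensible, feed 51.4→25 °C: -1676.8 kJ/h
Outlet flows (mol/h): A 345.07, B 64.464, H₂O 64.464
Sensible, products 25→249 °C: 15672 kJ/h
Q = ΔH = 10675 kJ/h = 2.9652 kW
Heat supplied = 2.9652 kJ/s

Q_in = 2.97 kJ/s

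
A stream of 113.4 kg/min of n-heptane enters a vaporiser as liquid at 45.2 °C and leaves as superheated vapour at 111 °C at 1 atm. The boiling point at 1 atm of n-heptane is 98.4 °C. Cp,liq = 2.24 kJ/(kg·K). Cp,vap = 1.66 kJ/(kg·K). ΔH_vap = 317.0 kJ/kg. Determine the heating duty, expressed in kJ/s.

Q = 864 kJ/s

liquid 45.2→98.4 °C: 119.17 kJ/kg
vaporisation at 98.4 °C: 317 kJ/kg
vapour 98.4→111 °C: 20.916 kJ/kg
Δh = 119.17 + 317 + 20.916 = 457.08 kJ/kg
Q = ṁ·Δh = 113.4 kg/min × 457.08 kJ/kg = 51833 kJ/min
|Q| = 863.89 kW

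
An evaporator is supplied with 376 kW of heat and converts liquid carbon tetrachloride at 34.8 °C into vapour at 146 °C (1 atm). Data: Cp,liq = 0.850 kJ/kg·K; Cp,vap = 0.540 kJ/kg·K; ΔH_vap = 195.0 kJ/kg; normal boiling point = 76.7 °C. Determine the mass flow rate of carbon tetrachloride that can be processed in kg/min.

Δh = 0.850×(76.7−34.8) + 195.0 + 0.540×(146−76.7) = 268.04 kJ/kg
Q = 376 kW = 376 kJ/s = 22560 kJ/min
ṁ = Q/Δh = 22560 / 268.04 = 84.167 kg/min

ṁ = 84.2 kg/min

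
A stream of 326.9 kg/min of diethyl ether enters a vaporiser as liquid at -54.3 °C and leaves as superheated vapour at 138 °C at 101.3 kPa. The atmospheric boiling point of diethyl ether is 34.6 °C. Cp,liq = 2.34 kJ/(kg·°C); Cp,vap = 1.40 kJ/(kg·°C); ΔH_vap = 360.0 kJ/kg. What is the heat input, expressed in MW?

Q = 3.88 MW

liquid -54.3→34.6 °C: 208.03 kJ/kg
vaporisation at 34.6 °C: 360 kJ/kg
vapour 34.6→138 °C: 144.76 kJ/kg
Δh = 208.03 + 360 + 144.76 = 712.79 kJ/kg
Q = ṁ·Δh = 326.9 kg/min × 712.79 kJ/kg = 233010 kJ/min
|Q| = 3883.5 kW = 3.8835 MW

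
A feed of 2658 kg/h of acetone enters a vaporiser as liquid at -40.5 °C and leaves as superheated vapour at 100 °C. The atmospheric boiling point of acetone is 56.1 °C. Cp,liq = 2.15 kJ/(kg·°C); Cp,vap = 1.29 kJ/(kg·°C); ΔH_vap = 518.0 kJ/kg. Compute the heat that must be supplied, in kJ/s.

liquid -40.5→56.1 °C: 207.69 kJ/kg
vaporisation at 56.1 °C: 518 kJ/kg
vapour 56.1→100 °C: 56.631 kJ/kg
Δh = 207.69 + 518 + 56.631 = 782.32 kJ/kg
Q = ṁ·Δh = 2658 kg/h × 782.32 kJ/kg = 2.0794e+06 kJ/h
|Q| = 577.61 kW

Q = 578 kJ/s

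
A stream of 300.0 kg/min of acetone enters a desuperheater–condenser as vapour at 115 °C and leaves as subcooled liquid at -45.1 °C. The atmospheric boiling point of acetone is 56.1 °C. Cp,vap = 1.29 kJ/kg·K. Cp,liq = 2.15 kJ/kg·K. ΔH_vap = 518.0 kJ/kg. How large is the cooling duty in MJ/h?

Q_c = 14600 MJ/h

vapour 115→56.1 °C: -75.981 kJ/kg
condensation at 56.1 °C: -518 kJ/kg
liquid 56.1→-45.1 °C: -217.58 kJ/kg
Δh = -75.981 + -518 + -217.58 = -811.56 kJ/kg
Q = ṁ·Δh = 300.0 kg/min × -811.56 kJ/kg = -243470 kJ/min
|Q| = 4057.8 kW = 14608 MJ/h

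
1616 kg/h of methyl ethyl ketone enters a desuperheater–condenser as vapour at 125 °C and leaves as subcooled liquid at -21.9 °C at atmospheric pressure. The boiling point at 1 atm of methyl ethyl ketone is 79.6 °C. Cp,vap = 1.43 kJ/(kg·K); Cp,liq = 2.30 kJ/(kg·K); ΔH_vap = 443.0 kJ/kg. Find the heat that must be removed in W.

vapour 125→79.6 °C: -64.922 kJ/kg
condensation at 79.6 °C: -443 kJ/kg
liquid 79.6→-21.9 °C: -233.45 kJ/kg
Δh = -64.922 + -443 + -233.45 = -741.37 kJ/kg
Q = ṁ·Δh = 1616 kg/h × -741.37 kJ/kg = -1.1981e+06 kJ/h
|Q| = 332.79 kW = 332790 W

Q_c = 333000 W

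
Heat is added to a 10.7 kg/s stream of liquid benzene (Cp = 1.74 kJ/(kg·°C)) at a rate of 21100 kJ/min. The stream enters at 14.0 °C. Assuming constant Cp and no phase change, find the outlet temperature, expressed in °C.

T_out = 32.9 °C

Q = 21100 kJ/min = 351.67 kJ/s
ΔT = Q/(ṁ·Cp) = 351.67/(10.7×1.74) = 18.889 K
T_out = 14.0 + 18.889 = 32.889 °C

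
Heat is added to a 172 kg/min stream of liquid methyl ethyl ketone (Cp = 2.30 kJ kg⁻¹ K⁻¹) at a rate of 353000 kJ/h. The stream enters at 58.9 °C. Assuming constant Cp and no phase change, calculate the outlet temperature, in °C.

Q = 353000 kJ/h = 5883.3 kJ/min
ΔT = Q/(ṁ·Cp) = 5883.3/(172×2.30) = 14.872 K
T_out = 58.9 + 14.872 = 73.772 °C

T_out = 73.8 °C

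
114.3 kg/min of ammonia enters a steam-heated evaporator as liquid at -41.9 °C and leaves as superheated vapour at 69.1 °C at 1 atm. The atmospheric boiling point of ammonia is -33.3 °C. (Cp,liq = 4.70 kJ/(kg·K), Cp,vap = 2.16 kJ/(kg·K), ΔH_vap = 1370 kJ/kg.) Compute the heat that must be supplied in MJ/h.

liquid -41.9→-33.3 °C: 40.42 kJ/kg
vaporisation at -33.3 °C: 1370 kJ/kg
vapour -33.3→69.1 °C: 221.18 kJ/kg
Δh = 40.42 + 1370 + 221.18 = 1631.6 kJ/kg
Q = ṁ·Δh = 114.3 kg/min × 1631.6 kJ/kg = 186490 kJ/min
|Q| = 3108.2 kW = 11190 MJ/h

Q = 11200 MJ/h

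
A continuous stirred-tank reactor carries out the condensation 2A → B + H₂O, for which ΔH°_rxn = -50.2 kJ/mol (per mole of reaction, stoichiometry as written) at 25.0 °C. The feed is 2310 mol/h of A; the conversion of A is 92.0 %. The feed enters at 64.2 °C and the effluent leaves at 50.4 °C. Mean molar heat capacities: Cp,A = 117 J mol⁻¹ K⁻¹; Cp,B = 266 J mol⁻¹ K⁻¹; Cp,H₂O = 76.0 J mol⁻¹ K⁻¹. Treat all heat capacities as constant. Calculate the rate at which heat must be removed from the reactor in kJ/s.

Q_out = 15.0 kJ/s

Extent of reaction ξ = 0.920 × 2310 / 2 = 1062.6 mol/h
Reaction term: ξ·ΔH°_rxn = 1062.6 × -50.2 = -53343 kJ/h
Sensible, feed 64.2→25 °C: -10595 kJ/h
Outlet flows (mol/h): A 184.8, B 1062.6, H₂O 1062.6
Sensible, products 25→50.4 °C: 9779.8 kJ/h
Q = ΔH = -54157 kJ/h = -15.044 kW
Heat removed = 15.044 kJ/s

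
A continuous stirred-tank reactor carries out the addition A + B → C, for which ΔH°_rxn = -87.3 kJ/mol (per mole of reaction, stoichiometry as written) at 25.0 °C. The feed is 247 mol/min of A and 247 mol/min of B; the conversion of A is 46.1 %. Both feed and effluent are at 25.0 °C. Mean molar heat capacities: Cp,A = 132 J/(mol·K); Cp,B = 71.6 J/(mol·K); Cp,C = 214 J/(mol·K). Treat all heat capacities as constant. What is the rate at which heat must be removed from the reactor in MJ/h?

Q_out = 596 MJ/h

Extent of reaction ξ = 0.461 × 247 = 113.87 mol/min
Reaction term: ξ·ΔH°_rxn = 113.87 × -87.3 = -9940.6 kJ/min
Q = ΔH = -9940.6 kJ/min = -165.68 kW
Heat removed = 596.44 MJ/h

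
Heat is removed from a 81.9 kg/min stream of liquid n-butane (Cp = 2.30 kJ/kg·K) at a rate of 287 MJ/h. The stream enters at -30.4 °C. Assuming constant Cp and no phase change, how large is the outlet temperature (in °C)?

T_out = -55.8 °C

Q = 287 MJ/h = 4783.3 kJ/min
ΔT = Q/(ṁ·Cp) = 4783.3/(81.9×2.30) = 25.393 K
T_out = -30.4 − 25.393 = -55.793 °C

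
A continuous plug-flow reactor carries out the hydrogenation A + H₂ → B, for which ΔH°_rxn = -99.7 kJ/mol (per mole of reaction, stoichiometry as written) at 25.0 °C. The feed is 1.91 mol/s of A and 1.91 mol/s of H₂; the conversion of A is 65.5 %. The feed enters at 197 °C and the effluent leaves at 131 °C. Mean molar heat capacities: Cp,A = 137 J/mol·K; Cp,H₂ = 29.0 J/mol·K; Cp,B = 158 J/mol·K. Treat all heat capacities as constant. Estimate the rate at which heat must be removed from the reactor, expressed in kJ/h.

Q_out = 528000 kJ/h

Extent of reaction ξ = 0.655 × 1.91 = 1.251 mol/s
Reaction term: ξ·ΔH°_rxn = 1.251 × -99.7 = -124.73 kJ/s
Sensible, feed 197→25 °C: -54.534 kJ/s
Outlet flows (mol/s): A 0.65895, H₂ 0.65895, B 1.251
Sensible, products 25→131 °C: 32.547 kJ/s
Q = ΔH = -146.72 kJ/s = -146.72 kW
Heat removed = 528180 kJ/h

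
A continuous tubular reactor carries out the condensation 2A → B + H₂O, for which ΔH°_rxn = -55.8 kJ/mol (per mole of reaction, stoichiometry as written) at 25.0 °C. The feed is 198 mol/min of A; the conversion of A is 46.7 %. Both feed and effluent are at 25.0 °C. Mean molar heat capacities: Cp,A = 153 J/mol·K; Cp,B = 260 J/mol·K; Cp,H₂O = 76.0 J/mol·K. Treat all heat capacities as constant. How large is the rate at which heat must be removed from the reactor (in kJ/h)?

Extent of reaction ξ = 0.467 × 198 / 2 = 46.233 mol/min
Reaction term: ξ·ΔH°_rxn = 46.233 × -55.8 = -2579.8 kJ/min
Q = ΔH = -2579.8 kJ/min = -42.997 kW
Heat removed = 154790 kJ/h

Q_out = 155000 kJ/h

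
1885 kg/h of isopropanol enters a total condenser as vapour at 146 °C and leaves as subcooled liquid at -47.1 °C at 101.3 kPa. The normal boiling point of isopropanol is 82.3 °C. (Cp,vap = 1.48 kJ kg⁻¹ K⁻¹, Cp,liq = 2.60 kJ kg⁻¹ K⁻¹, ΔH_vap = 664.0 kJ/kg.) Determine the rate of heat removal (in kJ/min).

Q_c = 34400 kJ/min

vapour 146→82.3 °C: -94.276 kJ/kg
condensation at 82.3 °C: -664 kJ/kg
liquid 82.3→-47.1 °C: -336.44 kJ/kg
Δh = -94.276 + -664 + -336.44 = -1094.7 kJ/kg
Q = ṁ·Δh = 1885 kg/h × -1094.7 kJ/kg = -2.0635e+06 kJ/h
|Q| = 573.21 kW = 34392 kJ/min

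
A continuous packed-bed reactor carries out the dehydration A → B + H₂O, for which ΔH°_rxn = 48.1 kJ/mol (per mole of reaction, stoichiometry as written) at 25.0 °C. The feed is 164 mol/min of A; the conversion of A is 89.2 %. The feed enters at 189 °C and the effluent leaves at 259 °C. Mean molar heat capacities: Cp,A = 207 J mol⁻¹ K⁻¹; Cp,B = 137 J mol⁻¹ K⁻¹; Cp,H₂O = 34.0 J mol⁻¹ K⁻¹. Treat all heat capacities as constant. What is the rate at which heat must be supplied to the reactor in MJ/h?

Extent of reaction ξ = 0.892 × 164 = 146.29 mol/min
Reaction term: ξ·ΔH°_rxn = 146.29 × 48.1 = 7036.5 kJ/min
Sensible, feed 189→25 °C: -5567.5 kJ/min
Outlet flows (mol/min): A 17.712, B 146.29, H₂O 146.29
Sensible, products 25→259 °C: 6711.5 kJ/min
Q = ΔH = 8180.5 kJ/min = 136.34 kW
Heat supplied = 490.83 MJ/h

Q_in = 491 MJ/h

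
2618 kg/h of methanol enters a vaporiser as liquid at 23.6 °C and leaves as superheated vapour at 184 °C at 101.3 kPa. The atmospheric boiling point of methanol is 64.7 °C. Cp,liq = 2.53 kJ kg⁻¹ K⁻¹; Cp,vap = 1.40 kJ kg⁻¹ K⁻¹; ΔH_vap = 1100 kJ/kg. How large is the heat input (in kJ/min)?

Q = 59800 kJ/min

liquid 23.6→64.7 °C: 103.98 kJ/kg
vaporisation at 64.7 °C: 1100 kJ/kg
vapour 64.7→184 °C: 167.02 kJ/kg
Δh = 103.98 + 1100 + 167.02 = 1371 kJ/kg
Q = ṁ·Δh = 2618 kg/h × 1371 kJ/kg = 3.5893e+06 kJ/h
|Q| = 997.02 kW = 59821 kJ/min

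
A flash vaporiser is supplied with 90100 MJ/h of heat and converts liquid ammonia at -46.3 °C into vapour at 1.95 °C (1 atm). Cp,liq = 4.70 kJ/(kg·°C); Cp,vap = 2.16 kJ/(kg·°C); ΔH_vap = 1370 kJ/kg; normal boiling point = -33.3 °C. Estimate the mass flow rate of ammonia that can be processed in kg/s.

Δh = 4.70×(-33.3−-46.3) + 1370 + 2.16×(1.95−-33.3) = 1507.2 kJ/kg
Q = 90100 MJ/h = 25028 kJ/s = 25028 kJ/s
ṁ = Q/Δh = 25028 / 1507.2 = 16.605 kg/s

ṁ = 16.6 kg/s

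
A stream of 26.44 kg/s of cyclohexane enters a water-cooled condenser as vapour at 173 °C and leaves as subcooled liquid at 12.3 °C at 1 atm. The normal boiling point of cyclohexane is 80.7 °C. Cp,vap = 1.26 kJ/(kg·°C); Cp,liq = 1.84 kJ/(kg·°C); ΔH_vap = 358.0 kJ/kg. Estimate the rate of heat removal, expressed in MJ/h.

Q_c = 57100 MJ/h

vapour 173→80.7 °C: -116.3 kJ/kg
condensation at 80.7 °C: -358 kJ/kg
liquid 80.7→12.3 °C: -125.86 kJ/kg
Δh = -116.3 + -358 + -125.86 = -600.15 kJ/kg
Q = ṁ·Δh = 26.44 kg/s × -600.15 kJ/kg = -15868 kJ/s
|Q| = 15868 kW = 57125 MJ/h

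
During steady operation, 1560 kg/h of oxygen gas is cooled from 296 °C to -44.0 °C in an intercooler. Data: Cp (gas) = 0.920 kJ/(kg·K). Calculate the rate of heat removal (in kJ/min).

Q_c = 8130 kJ/min

Q = ṁ·Cp·ΔT = 1560 × 0.920 × (-44.0 − 296) = -487970 kJ/h
Converting: 487970 / 3600 s = 135.55 kW
Cooling duty = 8132.8 kJ/min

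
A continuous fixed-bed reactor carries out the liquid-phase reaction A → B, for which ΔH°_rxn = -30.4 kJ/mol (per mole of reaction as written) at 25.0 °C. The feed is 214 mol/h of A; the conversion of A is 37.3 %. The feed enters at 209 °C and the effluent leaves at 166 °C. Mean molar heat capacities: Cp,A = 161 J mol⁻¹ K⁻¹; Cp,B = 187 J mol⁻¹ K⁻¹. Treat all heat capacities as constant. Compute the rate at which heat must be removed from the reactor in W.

Q_out = 1000 W

Extent of reaction ξ = 0.373 × 214 = 79.822 mol/h
Reaction term: ξ·ΔH°_rxn = 79.822 × -30.4 = -2426.6 kJ/h
Sensible, feed 209→25 °C: -6339.5 kJ/h
Outlet flows (mol/h): A 134.18, B 79.822
Sensible, products 25→166 °C: 5150.6 kJ/h
Q = ΔH = -3615.5 kJ/h = -1.0043 kW
Heat removed = 1004.3 W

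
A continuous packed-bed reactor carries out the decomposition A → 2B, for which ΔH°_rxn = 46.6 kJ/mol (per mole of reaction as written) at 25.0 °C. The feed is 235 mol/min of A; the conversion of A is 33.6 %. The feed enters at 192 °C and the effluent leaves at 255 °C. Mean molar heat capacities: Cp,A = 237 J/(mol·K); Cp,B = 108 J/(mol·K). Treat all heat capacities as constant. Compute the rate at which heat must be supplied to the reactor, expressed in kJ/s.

Extent of reaction ξ = 0.336 × 235 = 78.96 mol/min
Reaction term: ξ·ΔH°_rxn = 78.96 × 46.6 = 3679.5 kJ/min
Sensible, feed 192→25 °C: -9301.1 kJ/min
Outlet flows (mol/min): A 156.04, B 157.92
Sensible, products 25→255 °C: 12428 kJ/min
Q = ΔH = 6806.9 kJ/min = 113.45 kW
Heat supplied = 113.45 kJ/s

Q_in = 113 kJ/s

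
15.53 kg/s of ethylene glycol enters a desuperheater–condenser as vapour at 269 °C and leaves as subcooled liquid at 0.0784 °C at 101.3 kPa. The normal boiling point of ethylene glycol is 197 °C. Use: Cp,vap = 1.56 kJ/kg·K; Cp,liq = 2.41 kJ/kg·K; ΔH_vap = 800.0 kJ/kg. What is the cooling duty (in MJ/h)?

Q_c = 77500 MJ/h

vapour 269→197 °C: -112.32 kJ/kg
condensation at 197 °C: -800 kJ/kg
liquid 197→0.0784 °C: -474.58 kJ/kg
Δh = -112.32 + -800 + -474.58 = -1386.9 kJ/kg
Q = ṁ·Δh = 15.53 kg/s × -1386.9 kJ/kg = -21539 kJ/s
|Q| = 21539 kW = 77539 MJ/h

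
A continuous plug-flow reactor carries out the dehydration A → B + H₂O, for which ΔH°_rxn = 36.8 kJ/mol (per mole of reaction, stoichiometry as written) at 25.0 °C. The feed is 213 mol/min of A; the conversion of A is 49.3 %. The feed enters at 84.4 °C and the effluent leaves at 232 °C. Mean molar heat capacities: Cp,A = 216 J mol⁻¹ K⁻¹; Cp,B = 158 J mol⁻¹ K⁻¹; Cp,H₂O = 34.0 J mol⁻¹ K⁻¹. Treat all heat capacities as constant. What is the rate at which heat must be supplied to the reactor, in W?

Extent of reaction ξ = 0.493 × 213 = 105.01 mol/min
Reaction term: ξ·ΔH°_rxn = 105.01 × 36.8 = 3864.3 kJ/min
Sensible, feed 84.4→25 °C: -2732.9 kJ/min
Outlet flows (mol/min): A 107.99, B 105.01, H₂O 105.01
Sensible, products 25→232 °C: 9002 kJ/min
Q = ΔH = 10133 kJ/min = 168.89 kW
Heat supplied = 168890 W

Q_in = 169000 W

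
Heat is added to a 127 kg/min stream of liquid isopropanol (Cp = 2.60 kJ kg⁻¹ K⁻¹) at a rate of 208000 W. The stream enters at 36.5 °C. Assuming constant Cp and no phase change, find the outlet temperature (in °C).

Q = 208000 W = 12480 kJ/min
ΔT = Q/(ṁ·Cp) = 12480/(127×2.60) = 37.795 K
T_out = 36.5 + 37.795 = 74.295 °C

T_out = 74.3 °C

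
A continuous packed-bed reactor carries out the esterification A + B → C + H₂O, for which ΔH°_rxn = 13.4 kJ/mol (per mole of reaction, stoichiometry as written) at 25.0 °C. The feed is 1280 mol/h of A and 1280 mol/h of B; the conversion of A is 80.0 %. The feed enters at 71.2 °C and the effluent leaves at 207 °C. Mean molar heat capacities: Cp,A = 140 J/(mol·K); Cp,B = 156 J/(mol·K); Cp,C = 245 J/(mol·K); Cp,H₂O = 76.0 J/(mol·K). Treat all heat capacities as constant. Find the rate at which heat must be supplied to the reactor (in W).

Q_in = 19400 W

Extent of reaction ξ = 0.800 × 1280 = 1024 mol/h
Reaction term: ξ·ΔH°_rxn = 1024 × 13.4 = 13722 kJ/h
Sensible, feed 71.2→25 °C: -17504 kJ/h
Outlet flows (mol/h): A 256, B 256, C 1024, H₂O 1024
Sensible, products 25→207 °C: 73615 kJ/h
Q = ΔH = 69833 kJ/h = 19.398 kW
Heat supplied = 19398 W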